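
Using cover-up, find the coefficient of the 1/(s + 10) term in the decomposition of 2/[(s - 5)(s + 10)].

Cover (s + 10), set s=-10: 2/((s - 5) at s=-10) = 2/(-15) = -2/15


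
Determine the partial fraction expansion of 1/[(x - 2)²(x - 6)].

Cover-up at x=6: γ = 1/(6 - 2)² = 1/16. Cover-up at x=2: β = 1/(2 - 6) = -1/4. Comparing x² coeff: α = -γ = -1/16
Result: (-1/16)/(x - 2) - (1/4)/(x - 2)² + (1/16)/(x - 6)


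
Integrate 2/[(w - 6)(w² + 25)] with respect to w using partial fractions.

Cover-up at w=6: P = 2/(6²+25) = 2/61. Coeff matching: Q = -2/61, R = -12/61. Decomposition: (2/61)/(w - 6) - ((2/61)w + 12/61)/(w² + 25). Integrate: linear → ln, quadratic → (1/2)ln + arctan: (2/61) ln|(w - 6)| - (1/61) ln(w² + 25) - (12/305) arctan(w/5) + C


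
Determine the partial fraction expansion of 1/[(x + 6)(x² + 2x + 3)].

Cover-up at x = -6: P = 1/((-6)² + 2·(-6) + 3) = 1/27. Then Q = -P = -1/27, R = -P·(2 - 6) = 4/27
Result: (1/27)/(x + 6) - ((1/27)x - 4/27)/(x² + 2x + 3)


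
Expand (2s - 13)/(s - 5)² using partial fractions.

(2s - 13) = P(s - 5) + Q. At s = 5: Q = 2·5 - 13 = -3. Coeff of s: P = 2
Result: 2/(s - 5) - 3/(s - 5)²


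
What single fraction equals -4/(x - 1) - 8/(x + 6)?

Common denominator (x - 1)(x + 6). Numerator: -4(x + 6) - 8(x - 1) = (-4x - 24) - (8x - 8) = -12x - 16
Result: (-12x - 16)/[(x - 1)(x + 6)]


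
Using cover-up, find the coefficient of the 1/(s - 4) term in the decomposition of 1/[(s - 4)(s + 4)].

Cover (s - 4), set s=4: 1/((s + 4) at s=4) = 1/(8) = 1/8


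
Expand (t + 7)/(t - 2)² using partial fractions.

(t + 7) = α(t - 2) + β. At t = 2: β = 1·2 + 7 = 9. Coeff of t: α = 1
Result: 1/(t - 2) + 9/(t - 2)²


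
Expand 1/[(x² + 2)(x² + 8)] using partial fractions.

Coefficient matching gives α = γ = 0, β = 1/(8-2) = 1/6, δ = -β = -1/6
Result: (1/6)/(x² + 2) - (1/6)/(x² + 8)


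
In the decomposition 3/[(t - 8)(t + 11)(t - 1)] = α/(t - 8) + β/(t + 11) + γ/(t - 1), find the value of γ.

Cover-up at t = 1: γ = 3/[(1 - 8)(1 + 11)] = 3/[(-7)(12)] = -3/84 = -1/28


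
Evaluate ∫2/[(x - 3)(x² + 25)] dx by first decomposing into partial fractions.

Cover-up at x=3: A = 2/(3²+25) = 1/17. Coeff matching: B = -1/17, C = -3/17. Decomposition: (1/17)/(x - 3) - ((1/17)x + 3/17)/(x² + 25). Integrate: linear → ln, quadratic → (1/2)ln + arctan: (1/17) ln|(x - 3)| - (1/34) ln(x² + 25) - (3/85) arctan(x/5) + C


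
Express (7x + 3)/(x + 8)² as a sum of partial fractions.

(7x + 3) = A(x + 8) + B. At x = -8: B = 7·(-8) + 3 = -53. Coeff of x: A = 7
Result: 7/(x + 8) - 53/(x + 8)²


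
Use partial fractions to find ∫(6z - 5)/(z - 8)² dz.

Decompose: A = 6, B = 6·8 - 5 = 43, so (6z - 5)/(z - 8)² = 6/(z - 8) + 43/(z - 8)². Integrate: ∫ A/(z - 8) dz = 6 ln|(z - 8)|; ∫ B/(z - 8)² dz = -43/(z - 8). Sum: 6 ln|(z - 8)| - 43/(z - 8) + C


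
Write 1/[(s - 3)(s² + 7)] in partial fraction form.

Cover-up at s = 3: α = 1/(3² + 7) = 1/16. Then β = -α = -1/16, γ = -α·(0 + 3) = -3/16
Result: (1/16)/(s - 3) - ((1/16)s + 3/16)/(s² + 7)


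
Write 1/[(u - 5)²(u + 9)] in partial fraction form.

Cover-up at u=-9: C = 1/(-9 - 5)² = 1/196. Cover-up at u=5: B = 1/(5 + 9) = 1/14. Comparing u² coeff: A = -C = -1/196
Result: (-1/196)/(u - 5) + (1/14)/(u - 5)² + (1/196)/(u + 9)


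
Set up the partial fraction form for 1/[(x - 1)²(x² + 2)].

Repeated linear + quadratic: α/(x - 1) + β/(x - 1)² + (γx + δ)/(x² + 2)


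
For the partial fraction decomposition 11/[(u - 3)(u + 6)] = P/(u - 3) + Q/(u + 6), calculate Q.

Cover-up at u = -6: Q = 11/(-6 - 3) = -11/9


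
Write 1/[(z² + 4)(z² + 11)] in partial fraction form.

Coefficient matching gives A = C = 0, B = 1/(11-4) = 1/7, D = -B = -1/7
Result: (1/7)/(z² + 4) - (1/7)/(z² + 11)


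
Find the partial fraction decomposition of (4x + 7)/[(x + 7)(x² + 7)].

At x=-7: α = (4·(-7) + 7)/((-7)² + 7) = -3/8. β = -α = 3/8, γ = 4 - (-7)·α = 11/8
Result: (-3/8)/(x + 7) + ((3/8)x + 11/8)/(x² + 7)


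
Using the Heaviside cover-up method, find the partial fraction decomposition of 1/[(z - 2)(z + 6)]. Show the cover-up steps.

Cover (z - 2): set z=2, get α = 1/(2 + 6) = 1/8. Cover (z + 6): set z=-6, get β = 1/(-6 - 2) = -1/8.
Result: (1/8)/(z - 2) - (1/8)/(z + 6)


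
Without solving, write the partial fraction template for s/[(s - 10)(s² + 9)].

Linear + irreducible quadratic: α/(s - 10) + (βs + γ)/(s² + 9)


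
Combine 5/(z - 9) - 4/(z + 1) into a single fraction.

Common denominator (z - 9)(z + 1). Numerator: 5(z + 1) - 4(z - 9) = (5z + 5) - (4z - 36) = z + 41
Result: (z + 41)/[(z - 9)(z + 1)]


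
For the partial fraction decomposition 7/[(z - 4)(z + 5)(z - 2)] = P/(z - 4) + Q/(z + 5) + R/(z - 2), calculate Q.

Cover-up at z = -5: Q = 7/[(-5 - 4)(-5 - 2)] = 7/[(-9)(-7)] = 7/63 = 1/9


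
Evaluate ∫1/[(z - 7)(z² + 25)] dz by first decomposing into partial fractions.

Cover-up at z=7: P = 1/(7²+25) = 1/74. Coeff matching: Q = -1/74, R = -7/74. Decomposition: (1/74)/(z - 7) - ((1/74)z + 7/74)/(z² + 25). Integrate: linear → ln, quadratic → (1/2)ln + arctan: (1/74) ln|(z - 7)| - (1/148) ln(z² + 25) - (7/370) arctan(z/5) + C


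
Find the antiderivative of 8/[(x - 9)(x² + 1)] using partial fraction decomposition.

Cover-up at x=9: α = 8/(9²+1) = 4/41. Coeff matching: β = -4/41, γ = -36/41. Decomposition: (4/41)/(x - 9) - ((4/41)x + 36/41)/(x² + 1). Integrate: linear → ln, quadratic → (1/2)ln + arctan: (4/41) ln|(x - 9)| - (2/41) ln(x² + 1) - (36/41) arctan(x) + C


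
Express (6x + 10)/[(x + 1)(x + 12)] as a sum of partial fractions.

At x=-1: P = (6·(-1) + 10)/(-1 + 12) = 4/11. At x=-12: Q = (6·(-12) + 10)/(-12 + 1) = 62/11
Result: (4/11)/(x + 1) + (62/11)/(x + 12)


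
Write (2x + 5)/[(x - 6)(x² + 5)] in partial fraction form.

At x=6: P = (2·6 + 5)/(6² + 5) = 17/41. Q = -P = -17/41, R = 2 - 6·P = -20/41
Result: (17/41)/(x - 6) - ((17/41)x + 20/41)/(x² + 5)


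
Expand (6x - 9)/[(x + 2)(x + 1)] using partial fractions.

At x=-2: P = (6·(-2) - 9)/(-2 + 1) = 21. At x=-1: Q = (6·(-1) - 9)/(-1 + 2) = -15
Result: 21/(x + 2) - 15/(x + 1)


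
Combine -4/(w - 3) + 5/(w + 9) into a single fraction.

Common denominator (w - 3)(w + 9). Numerator: -4(w + 9) + 5(w - 3) = (-4w - 36) + (5w - 15) = w - 51
Result: (w - 51)/[(w - 3)(w + 9)]


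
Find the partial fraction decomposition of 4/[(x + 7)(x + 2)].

4/(x + 7)(x + 2) = A/(x + 7) + B/(x + 2). A = 4/(-7 + 2) = -4/5, B = 4/(-2 + 7) = 4/5
Result: (-4/5)/(x + 7) + (4/5)/(x + 2)


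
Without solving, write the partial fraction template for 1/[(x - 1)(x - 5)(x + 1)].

Three distinct linear factors: A/(x - 1) + B/(x - 5) + C/(x + 1)


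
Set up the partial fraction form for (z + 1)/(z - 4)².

Repeated linear factor: α/(z - 4) + β/(z - 4)²


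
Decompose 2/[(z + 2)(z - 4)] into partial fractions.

2/(z + 2)(z - 4) = A/(z + 2) + B/(z - 4). A = 2/(-2 - 4) = -1/3, B = 2/(4 + 2) = 1/3
Result: (-1/3)/(z + 2) + (1/3)/(z - 4)


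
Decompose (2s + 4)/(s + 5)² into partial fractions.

(2s + 4) = α(s + 5) + β. At s = -5: β = 2·(-5) + 4 = -6. Coeff of s: α = 2
Result: 2/(s + 5) - 6/(s + 5)²


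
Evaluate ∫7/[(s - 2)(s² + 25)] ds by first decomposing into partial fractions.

Cover-up at s=2: α = 7/(2²+25) = 7/29. Coeff matching: β = -7/29, γ = -14/29. Decomposition: (7/29)/(s - 2) - ((7/29)s + 14/29)/(s² + 25). Integrate: linear → ln, quadratic → (1/2)ln + arctan: (7/29) ln|(s - 2)| - (7/58) ln(s² + 25) - (14/145) arctan(s/5) + C


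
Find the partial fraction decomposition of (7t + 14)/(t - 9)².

(7t + 14) = α(t - 9) + β. At t = 9: β = 7·9 + 14 = 77. Coeff of t: α = 7
Result: 7/(t - 9) + 77/(t - 9)²


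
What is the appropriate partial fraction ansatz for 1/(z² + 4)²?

Repeated quadratic factor: (αz + β)/(z² + 4) + (γz + δ)/(z² + 4)²


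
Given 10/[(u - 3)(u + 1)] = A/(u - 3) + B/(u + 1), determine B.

Cover-up at u = -1: B = 10/(-1 - 3) = -10/4 = -5/2


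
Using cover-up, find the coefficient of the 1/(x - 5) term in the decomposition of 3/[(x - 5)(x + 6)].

Cover (x - 5), set x=5: 3/((x + 6) at x=5) = 3/(11) = 3/11


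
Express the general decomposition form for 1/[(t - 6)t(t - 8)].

Three distinct linear factors: α/(t - 6) + β/t + γ/(t - 8)


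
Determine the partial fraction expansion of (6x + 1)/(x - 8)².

(6x + 1) = P(x - 8) + Q. At x = 8: Q = 6·8 + 1 = 49. Coeff of x: P = 6
Result: 6/(x - 8) + 49/(x - 8)²


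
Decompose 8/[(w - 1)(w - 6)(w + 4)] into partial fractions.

Using cover-up method: P = -8/25, Q = 4/25, R = 4/25
Result: (-8/25)/(w - 1) + (4/25)/(w - 6) + (4/25)/(w + 4)


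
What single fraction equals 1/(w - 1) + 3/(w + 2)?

Common denominator (w - 1)(w + 2). Numerator: 1(w + 2) + 3(w - 1) = (w + 2) + (3w - 3) = 4w - 1
Result: (4w - 1)/[(w - 1)(w + 2)]


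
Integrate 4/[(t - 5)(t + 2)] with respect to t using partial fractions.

Decompose: 4/[(t - 5)(t + 2)] = (4/7)/(t - 5) - (4/7)/(t + 2). Integrate each term: (4/7) ln|(t - 5)| - (4/7) ln|(t + 2)| + C


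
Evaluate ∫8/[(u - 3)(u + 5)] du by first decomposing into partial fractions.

Decompose: 8/[(u - 3)(u + 5)] = 1/(u - 3) - 1/(u + 5). Integrate each term: ln|(u - 3)| - ln|(u + 5)| + C


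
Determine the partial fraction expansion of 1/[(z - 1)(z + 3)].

1/(z - 1)(z + 3) = A/(z - 1) + B/(z + 3). A = 1/(1 + 3) = 1/4, B = 1/(-3 - 1) = -1/4
Result: (1/4)/(z - 1) - (1/4)/(z + 3)


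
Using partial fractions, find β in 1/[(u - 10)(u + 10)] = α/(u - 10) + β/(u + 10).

Cover-up at u = -10: β = 1/(-10 - 10) = -1/20


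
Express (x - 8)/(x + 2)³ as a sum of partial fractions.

(x - 8) = α(x + 2)² + β(x + 2) + γ. At x = -2: γ = 1·(-2) - 8 = -10. Coefficients: α = 0, β = 1
Result: 1/(x + 2)² - 10/(x + 2)³


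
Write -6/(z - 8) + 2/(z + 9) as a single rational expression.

Common denominator (z - 8)(z + 9). Numerator: -6(z + 9) + 2(z - 8) = (-6z - 54) + (2z - 16) = -4z - 70
Result: (-4z - 70)/[(z - 8)(z + 9)]


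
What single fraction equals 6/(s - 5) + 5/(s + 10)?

Common denominator (s - 5)(s + 10). Numerator: 6(s + 10) + 5(s - 5) = (6s + 60) + (5s - 25) = 11s + 35
Result: (11s + 35)/[(s - 5)(s + 10)]


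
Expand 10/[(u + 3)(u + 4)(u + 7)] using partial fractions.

Using cover-up method: A = 5/2, B = -10/3, C = 5/6
Result: (5/2)/(u + 3) - (10/3)/(u + 4) + (5/6)/(u + 7)


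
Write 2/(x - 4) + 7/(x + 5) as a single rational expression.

Common denominator (x - 4)(x + 5). Numerator: 2(x + 5) + 7(x - 4) = (2x + 10) + (7x - 28) = 9x - 18
Result: (9x - 18)/[(x - 4)(x + 5)]


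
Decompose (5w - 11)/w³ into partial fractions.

(5w - 11) = αw² + βw + γ. At w = 0: γ = 5·0 - 11 = -11. Coefficients: α = 0, β = 5
Result: 5/w² - 11/w³


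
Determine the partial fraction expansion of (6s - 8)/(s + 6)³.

(6s - 8) = P(s + 6)² + Q(s + 6) + R. At s = -6: R = 6·(-6) - 8 = -44. Coefficients: P = 0, Q = 6
Result: 6/(s + 6)² - 44/(s + 6)³


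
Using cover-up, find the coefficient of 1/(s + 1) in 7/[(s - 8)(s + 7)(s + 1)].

Cover (s + 1), set s=-1: 7/[(-1 - 8)(-1 + 7)] = -7/54


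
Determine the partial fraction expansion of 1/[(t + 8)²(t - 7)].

Cover-up at t=7: γ = 1/(7 + 8)² = 1/225. Cover-up at t=-8: β = 1/(-8 - 7) = -1/15. Comparing t² coeff: α = -γ = -1/225
Result: (-1/225)/(t + 8) - (1/15)/(t + 8)² + (1/225)/(t - 7)


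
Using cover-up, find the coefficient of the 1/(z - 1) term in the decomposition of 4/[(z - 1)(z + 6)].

Cover (z - 1), set z=1: 4/((z + 6) at z=1) = 4/(7) = 4/7


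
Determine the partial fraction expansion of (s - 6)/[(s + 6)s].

At s=-6: A = (1·(-6) - 6)/(-6 - 0) = 2. At s=0: B = (1·0 - 6)/(0 + 6) = -1
Result: 2/(s + 6) - 1/s


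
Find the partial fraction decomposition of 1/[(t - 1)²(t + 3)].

Cover-up at t=-3: R = 1/(-3 - 1)² = 1/16. Cover-up at t=1: Q = 1/(1 + 3) = 1/4. Comparing t² coeff: P = -R = -1/16
Result: (-1/16)/(t - 1) + (1/4)/(t - 1)² + (1/16)/(t + 3)


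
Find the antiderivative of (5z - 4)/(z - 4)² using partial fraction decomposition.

Decompose: α = 5, β = 5·4 - 4 = 16, so (5z - 4)/(z - 4)² = 5/(z - 4) + 16/(z - 4)². Integrate: ∫ α/(z - 4) dz = 5 ln|(z - 4)|; ∫ β/(z - 4)² dz = -16/(z - 4). Sum: 5 ln|(z - 4)| - 16/(z - 4) + C


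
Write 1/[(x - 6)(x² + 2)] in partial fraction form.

Cover-up at x = 6: α = 1/(6² + 2) = 1/38. Then β = -α = -1/38, γ = -α·(0 + 6) = -3/19
Result: (1/38)/(x - 6) - ((1/38)x + 3/19)/(x² + 2)


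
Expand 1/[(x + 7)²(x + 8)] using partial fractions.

Cover-up at x=-8: R = 1/(-8 + 7)² = 1. Cover-up at x=-7: Q = 1/(-7 + 8) = 1. Comparing x² coeff: P = -R = -1
Result: -1/(x + 7) + 1/(x + 7)² + 1/(x + 8)


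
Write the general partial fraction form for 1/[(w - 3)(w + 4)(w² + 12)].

Two linear + quadratic: A/(w - 3) + B/(w + 4) + (Cw + D)/(w² + 12)


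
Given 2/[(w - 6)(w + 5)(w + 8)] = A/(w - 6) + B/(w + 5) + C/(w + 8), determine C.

Cover-up at w = -8: C = 2/[(-8 - 6)(-8 + 5)] = 2/[(-14)(-3)] = 2/42 = 1/21


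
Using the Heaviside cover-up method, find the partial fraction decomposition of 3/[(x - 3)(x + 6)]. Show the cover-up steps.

Cover (x - 3): set x=3, get P = 3/(3 + 6) = 1/3. Cover (x + 6): set x=-6, get Q = 3/(-6 - 3) = -1/3.
Result: (1/3)/(x - 3) - (1/3)/(x + 6)


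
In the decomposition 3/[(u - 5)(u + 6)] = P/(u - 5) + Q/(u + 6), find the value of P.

Cover-up at u = 5: P = 3/(5 + 6) = 3/11


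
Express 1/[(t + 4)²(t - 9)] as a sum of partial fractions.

Cover-up at t=9: γ = 1/(9 + 4)² = 1/169. Cover-up at t=-4: β = 1/(-4 - 9) = -1/13. Comparing t² coeff: α = -γ = -1/169
Result: (-1/169)/(t + 4) - (1/13)/(t + 4)² + (1/169)/(t - 9)


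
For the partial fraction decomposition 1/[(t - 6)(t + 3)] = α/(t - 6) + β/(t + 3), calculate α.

Cover-up at t = 6: α = 1/(6 + 3) = 1/9


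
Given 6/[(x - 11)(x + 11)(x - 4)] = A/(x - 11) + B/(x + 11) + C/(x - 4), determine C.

Cover-up at x = 4: C = 6/[(4 - 11)(4 + 11)] = 6/[(-7)(15)] = -6/105 = -2/35


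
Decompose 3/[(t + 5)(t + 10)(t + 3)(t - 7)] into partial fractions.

Using Heaviside cover-up: (1/40)/(t + 5) - (3/595)/(t + 10) - (3/140)/(t + 3) + (1/680)/(t - 7)


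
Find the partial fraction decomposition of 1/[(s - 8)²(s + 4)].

Cover-up at s=-4: R = 1/(-4 - 8)² = 1/144. Cover-up at s=8: Q = 1/(8 + 4) = 1/12. Comparing s² coeff: P = -R = -1/144
Result: (-1/144)/(s - 8) + (1/12)/(s - 8)² + (1/144)/(s + 4)


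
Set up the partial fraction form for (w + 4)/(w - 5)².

Repeated linear factor: P/(w - 5) + Q/(w - 5)²


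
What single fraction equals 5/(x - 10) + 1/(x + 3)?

Common denominator (x - 10)(x + 3). Numerator: 5(x + 3) + 1(x - 10) = (5x + 15) + (x - 10) = 6x + 5
Result: (6x + 5)/[(x - 10)(x + 3)]


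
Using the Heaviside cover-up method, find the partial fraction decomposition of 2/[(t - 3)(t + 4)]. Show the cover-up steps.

Cover (t - 3): set t=3, get α = 2/(3 + 4) = 2/7. Cover (t + 4): set t=-4, get β = 2/(-4 - 3) = -2/7.
Result: (2/7)/(t - 3) - (2/7)/(t + 4)


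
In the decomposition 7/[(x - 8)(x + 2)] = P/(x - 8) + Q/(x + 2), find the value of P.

Cover-up at x = 8: P = 7/(8 + 2) = 7/10


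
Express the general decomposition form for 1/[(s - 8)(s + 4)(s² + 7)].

Two linear + quadratic: α/(s - 8) + β/(s + 4) + (γs + δ)/(s² + 7)


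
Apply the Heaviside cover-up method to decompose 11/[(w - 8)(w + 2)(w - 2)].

Cover (w - 8), w=8: P = 11/[(8 + 2)(8 - 2)] = 11/60. Cover (w + 2), w=-2: Q = 11/[(-2 - 8)(-2 - 2)] = 11/40. Cover (w - 2), w=2: R = 11/[(2 - 8)(2 + 2)] = -11/24.
Result: (11/60)/(w - 8) + (11/40)/(w + 2) - (11/24)/(w - 2)


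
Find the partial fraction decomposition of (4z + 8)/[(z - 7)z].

At z=7: P = (4·7 + 8)/(7 - 0) = 36/7. At z=0: Q = (4·0 + 8)/(0 - 7) = -8/7
Result: (36/7)/(z - 7) - (8/7)/z


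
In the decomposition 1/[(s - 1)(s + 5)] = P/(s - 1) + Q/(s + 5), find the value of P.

Cover-up at s = 1: P = 1/(1 + 5) = 1/6


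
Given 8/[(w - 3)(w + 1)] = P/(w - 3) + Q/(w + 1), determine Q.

Cover-up at w = -1: Q = 8/(-1 - 3) = -8/4 = -2


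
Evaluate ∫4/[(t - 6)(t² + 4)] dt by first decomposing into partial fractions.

Cover-up at t=6: A = 4/(6²+4) = 1/10. Coeff matching: B = -1/10, C = -3/5. Decomposition: (1/10)/(t - 6) - ((1/10)t + 3/5)/(t² + 4). Integrate: linear → ln, quadratic → (1/2)ln + arctan: (1/10) ln|(t - 6)| - (1/20) ln(t² + 4) - (3/10) arctan(t/2) + C


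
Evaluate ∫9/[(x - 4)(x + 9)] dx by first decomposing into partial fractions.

Decompose: 9/[(x - 4)(x + 9)] = (9/13)/(x - 4) - (9/13)/(x + 9). Integrate each term: (9/13) ln|(x - 4)| - (9/13) ln|(x + 9)| + C


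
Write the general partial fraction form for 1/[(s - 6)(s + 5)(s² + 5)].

Two linear + quadratic: P/(s - 6) + Q/(s + 5) + (Rs + S)/(s² + 5)


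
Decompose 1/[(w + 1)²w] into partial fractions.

Cover-up at w=0: γ = 1/(0 + 1)² = 1. Cover-up at w=-1: β = 1/(-1 - 0) = -1. Comparing w² coeff: α = -γ = -1
Result: -1/(w + 1) - 1/(w + 1)² + 1/w


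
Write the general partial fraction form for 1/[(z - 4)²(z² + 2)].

Repeated linear + quadratic: α/(z - 4) + β/(z - 4)² + (γz + δ)/(z² + 2)


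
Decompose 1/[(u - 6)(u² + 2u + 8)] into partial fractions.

Cover-up at u = 6: A = 1/(6² + 2·6 + 8) = 1/56. Then B = -A = -1/56, C = -A·(2 + 6) = -1/7
Result: (1/56)/(u - 6) - ((1/56)u + 1/7)/(u² + 2u + 8)


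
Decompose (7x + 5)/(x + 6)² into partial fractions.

(7x + 5) = A(x + 6) + B. At x = -6: B = 7·(-6) + 5 = -37. Coeff of x: A = 7
Result: 7/(x + 6) - 37/(x + 6)²


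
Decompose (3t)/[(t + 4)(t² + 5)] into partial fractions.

At t=-4: P = (3·(-4) + 0)/((-4)² + 5) = -4/7. Q = -P = 4/7, R = 3 - (-4)·P = 5/7
Result: (-4/7)/(t + 4) + ((4/7)t + 5/7)/(t² + 5)


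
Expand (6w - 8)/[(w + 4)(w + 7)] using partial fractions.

At w=-4: α = (6·(-4) - 8)/(-4 + 7) = -32/3. At w=-7: β = (6·(-7) - 8)/(-7 + 4) = 50/3
Result: (-32/3)/(w + 4) + (50/3)/(w + 7)


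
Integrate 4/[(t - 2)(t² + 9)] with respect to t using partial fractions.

Cover-up at t=2: P = 4/(2²+9) = 4/13. Coeff matching: Q = -4/13, R = -8/13. Decomposition: (4/13)/(t - 2) - ((4/13)t + 8/13)/(t² + 9). Integrate: linear → ln, quadratic → (1/2)ln + arctan: (4/13) ln|(t - 2)| - (2/13) ln(t² + 9) - (8/39) arctan(t/3) + C


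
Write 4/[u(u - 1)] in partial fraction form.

4/u(u - 1) = A/u + B/(u - 1). A = 4/(0 - 1) = -4, B = 4/(1 - 0) = 4
Result: -4/u + 4/(u - 1)


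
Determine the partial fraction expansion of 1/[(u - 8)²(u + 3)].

Cover-up at u=-3: R = 1/(-3 - 8)² = 1/121. Cover-up at u=8: Q = 1/(8 + 3) = 1/11. Comparing u² coeff: P = -R = -1/121
Result: (-1/121)/(u - 8) + (1/11)/(u - 8)² + (1/121)/(u + 3)


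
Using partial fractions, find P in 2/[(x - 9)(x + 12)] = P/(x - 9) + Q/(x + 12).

Cover-up at x = 9: P = 2/(9 + 12) = 2/21


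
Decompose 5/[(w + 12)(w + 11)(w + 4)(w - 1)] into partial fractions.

Using Heaviside cover-up: (-5/104)/(w + 12) + (5/84)/(w + 11) - (1/56)/(w + 4) + (1/156)/(w - 1)


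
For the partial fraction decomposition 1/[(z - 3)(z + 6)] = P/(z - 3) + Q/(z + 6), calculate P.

Cover-up at z = 3: P = 1/(3 + 6) = 1/9


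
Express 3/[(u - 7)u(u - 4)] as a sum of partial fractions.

Using cover-up method: A = 1/7, B = 3/28, C = -1/4
Result: (1/7)/(u - 7) + (3/28)/u - (1/4)/(u - 4)


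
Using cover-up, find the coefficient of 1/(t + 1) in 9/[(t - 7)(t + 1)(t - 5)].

Cover (t + 1), set t=-1: 9/[(-1 - 7)(-1 - 5)] = 3/16


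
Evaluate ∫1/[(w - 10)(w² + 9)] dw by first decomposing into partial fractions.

Cover-up at w=10: α = 1/(10²+9) = 1/109. Coeff matching: β = -1/109, γ = -10/109. Decomposition: (1/109)/(w - 10) - ((1/109)w + 10/109)/(w² + 9). Integrate: linear → ln, quadratic → (1/2)ln + arctan: (1/109) ln|(w - 10)| - (1/218) ln(w² + 9) - (10/327) arctan(w/3) + C


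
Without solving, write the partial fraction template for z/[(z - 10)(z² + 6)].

Linear + irreducible quadratic: P/(z - 10) + (Qz + R)/(z² + 6)


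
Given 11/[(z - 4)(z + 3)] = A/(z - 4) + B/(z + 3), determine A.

Cover-up at z = 4: A = 11/(4 + 3) = 11/7


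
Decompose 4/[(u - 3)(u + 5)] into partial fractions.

4/(u - 3)(u + 5) = P/(u - 3) + Q/(u + 5). P = 4/(3 + 5) = 1/2, Q = 4/(-5 - 3) = -1/2
Result: (1/2)/(u - 3) - (1/2)/(u + 5)


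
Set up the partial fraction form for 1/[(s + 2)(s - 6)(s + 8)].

Three distinct linear factors: A/(s + 2) + B/(s - 6) + C/(s + 8)


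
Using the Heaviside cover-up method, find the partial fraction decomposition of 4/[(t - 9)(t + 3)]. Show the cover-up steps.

Cover (t - 9): set t=9, get α = 4/(9 + 3) = 1/3. Cover (t + 3): set t=-3, get β = 4/(-3 - 9) = -1/3.
Result: (1/3)/(t - 9) - (1/3)/(t + 3)


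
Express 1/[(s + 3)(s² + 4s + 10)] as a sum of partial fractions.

Cover-up at s = -3: A = 1/((-3)² + 4·(-3) + 10) = 1/7. Then B = -A = -1/7, C = -A·(4 - 3) = -1/7
Result: (1/7)/(s + 3) - ((1/7)s + 1/7)/(s² + 4s + 10)


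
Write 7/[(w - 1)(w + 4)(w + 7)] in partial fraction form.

Using cover-up method: α = 7/40, β = -7/15, γ = 7/24
Result: (7/40)/(w - 1) - (7/15)/(w + 4) + (7/24)/(w + 7)


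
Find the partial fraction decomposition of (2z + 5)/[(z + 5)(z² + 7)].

At z=-5: P = (2·(-5) + 5)/((-5)² + 7) = -5/32. Q = -P = 5/32, R = 2 - (-5)·P = 39/32
Result: (-5/32)/(z + 5) + ((5/32)z + 39/32)/(z² + 7)


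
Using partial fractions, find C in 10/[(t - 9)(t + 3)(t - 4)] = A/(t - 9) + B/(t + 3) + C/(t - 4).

Cover-up at t = 4: C = 10/[(4 - 9)(4 + 3)] = 10/[(-5)(7)] = -10/35 = -2/7


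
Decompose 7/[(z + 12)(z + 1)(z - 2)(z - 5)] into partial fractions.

Using Heaviside cover-up: (-1/374)/(z + 12) + (7/198)/(z + 1) - (1/18)/(z - 2) + (7/306)/(z - 5)


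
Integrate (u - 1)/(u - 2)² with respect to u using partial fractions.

Decompose: α = 1, β = 1·2 - 1 = 1, so (u - 1)/(u - 2)² = 1/(u - 2) + 1/(u - 2)². Integrate: ∫ α/(u - 2) du = ln|(u - 2)|; ∫ β/(u - 2)² du = -1/(u - 2). Sum: ln|(u - 2)| - 1/(u - 2) + C


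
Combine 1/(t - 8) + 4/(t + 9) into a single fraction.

Common denominator (t - 8)(t + 9). Numerator: 1(t + 9) + 4(t - 8) = (t + 9) + (4t - 32) = 5t - 23
Result: (5t - 23)/[(t - 8)(t + 9)]


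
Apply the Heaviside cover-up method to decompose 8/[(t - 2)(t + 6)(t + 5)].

Cover (t - 2), t=2: α = 8/[(2 + 6)(2 + 5)] = 1/7. Cover (t + 6), t=-6: β = 8/[(-6 - 2)(-6 + 5)] = 1. Cover (t + 5), t=-5: γ = 8/[(-5 - 2)(-5 + 6)] = -8/7.
Result: (1/7)/(t - 2) + 1/(t + 6) - (8/7)/(t + 5)


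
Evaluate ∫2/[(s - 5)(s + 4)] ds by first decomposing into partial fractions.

Decompose: 2/[(s - 5)(s + 4)] = (2/9)/(s - 5) - (2/9)/(s + 4). Integrate each term: (2/9) ln|(s - 5)| - (2/9) ln|(s + 4)| + C


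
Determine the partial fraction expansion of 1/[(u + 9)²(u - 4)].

Cover-up at u=4: γ = 1/(4 + 9)² = 1/169. Cover-up at u=-9: β = 1/(-9 - 4) = -1/13. Comparing u² coeff: α = -γ = -1/169
Result: (-1/169)/(u + 9) - (1/13)/(u + 9)² + (1/169)/(u - 4)


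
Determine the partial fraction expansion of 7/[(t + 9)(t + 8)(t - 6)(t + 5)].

Using Heaviside cover-up: (-7/60)/(t + 9) + (1/6)/(t + 8) + (1/330)/(t - 6) - (7/132)/(t + 5)


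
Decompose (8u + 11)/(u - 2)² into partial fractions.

(8u + 11) = P(u - 2) + Q. At u = 2: Q = 8·2 + 11 = 27. Coeff of u: P = 8
Result: 8/(u - 2) + 27/(u - 2)²


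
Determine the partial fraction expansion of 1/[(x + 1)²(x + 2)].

Cover-up at x=-2: R = 1/(-2 + 1)² = 1. Cover-up at x=-1: Q = 1/(-1 + 2) = 1. Comparing x² coeff: P = -R = -1
Result: -1/(x + 1) + 1/(x + 1)² + 1/(x + 2)


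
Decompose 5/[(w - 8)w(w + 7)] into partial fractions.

Using cover-up method: α = 1/24, β = -5/56, γ = 1/21
Result: (1/24)/(w - 8) - (5/56)/w + (1/21)/(w + 7)


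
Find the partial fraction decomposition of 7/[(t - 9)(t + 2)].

7/(t - 9)(t + 2) = A/(t - 9) + B/(t + 2). A = 7/(9 + 2) = 7/11, B = 7/(-2 - 9) = -7/11
Result: (7/11)/(t - 9) - (7/11)/(t + 2)


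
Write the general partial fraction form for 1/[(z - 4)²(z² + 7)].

Repeated linear + quadratic: α/(z - 4) + β/(z - 4)² + (γz + δ)/(z² + 7)


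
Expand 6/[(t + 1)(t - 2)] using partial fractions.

6/(t + 1)(t - 2) = A/(t + 1) + B/(t - 2). A = 6/(-1 - 2) = -2, B = 6/(2 + 1) = 2
Result: -2/(t + 1) + 2/(t - 2)


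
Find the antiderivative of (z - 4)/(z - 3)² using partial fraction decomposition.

Decompose: α = 1, β = 1·3 - 4 = -1, so (z - 4)/(z - 3)² = 1/(z - 3) - 1/(z - 3)². Integrate: ∫ α/(z - 3) dz = ln|(z - 3)|; ∫ β/(z - 3)² dz = 1/(z - 3). Sum: ln|(z - 3)| + 1/(z - 3) + C


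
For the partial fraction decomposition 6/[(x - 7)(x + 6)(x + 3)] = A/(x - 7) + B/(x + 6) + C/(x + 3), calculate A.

Cover-up at x = 7: A = 6/[(7 + 6)(7 + 3)] = 6/[(13)(10)] = 6/130 = 3/65


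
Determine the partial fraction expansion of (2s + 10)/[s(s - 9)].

At s=0: A = (2·0 + 10)/(0 - 9) = -10/9. At s=9: B = (2·9 + 10)/(9 - 0) = 28/9
Result: (-10/9)/s + (28/9)/(s - 9)


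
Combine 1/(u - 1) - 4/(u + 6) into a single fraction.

Common denominator (u - 1)(u + 6). Numerator: 1(u + 6) - 4(u - 1) = (u + 6) - (4u - 4) = -3u + 10
Result: (-3u + 10)/[(u - 1)(u + 6)]


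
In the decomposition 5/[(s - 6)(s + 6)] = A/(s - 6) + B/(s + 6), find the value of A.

Cover-up at s = 6: A = 5/(6 + 6) = 5/12


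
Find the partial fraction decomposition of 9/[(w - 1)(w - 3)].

9/(w - 1)(w - 3) = α/(w - 1) + β/(w - 3). α = 9/(1 - 3) = -9/2, β = 9/(3 - 1) = 9/2
Result: (-9/2)/(w - 1) + (9/2)/(w - 3)


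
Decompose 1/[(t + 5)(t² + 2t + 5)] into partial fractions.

Cover-up at t = -5: α = 1/((-5)² + 2·(-5) + 5) = 1/20. Then β = -α = -1/20, γ = -α·(2 - 5) = 3/20
Result: (1/20)/(t + 5) - ((1/20)t - 3/20)/(t² + 2t + 5)


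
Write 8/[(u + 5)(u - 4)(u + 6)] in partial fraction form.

Using cover-up method: α = -8/9, β = 4/45, γ = 4/5
Result: (-8/9)/(u + 5) + (4/45)/(u - 4) + (4/5)/(u + 6)


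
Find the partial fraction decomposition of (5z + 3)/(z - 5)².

(5z + 3) = α(z - 5) + β. At z = 5: β = 5·5 + 3 = 28. Coeff of z: α = 5
Result: 5/(z - 5) + 28/(z - 5)²


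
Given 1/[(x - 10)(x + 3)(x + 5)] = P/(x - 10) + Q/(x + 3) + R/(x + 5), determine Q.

Cover-up at x = -3: Q = 1/[(-3 - 10)(-3 + 5)] = 1/[(-13)(2)] = -1/26


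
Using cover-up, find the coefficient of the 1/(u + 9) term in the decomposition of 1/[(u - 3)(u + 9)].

Cover (u + 9), set u=-9: 1/((u - 3) at u=-9) = 1/(-12) = -1/12


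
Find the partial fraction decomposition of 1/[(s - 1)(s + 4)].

1/(s - 1)(s + 4) = P/(s - 1) + Q/(s + 4). P = 1/(1 + 4) = 1/5, Q = 1/(-4 - 1) = -1/5
Result: (1/5)/(s - 1) - (1/5)/(s + 4)


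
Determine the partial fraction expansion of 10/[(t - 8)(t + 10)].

10/(t - 8)(t + 10) = P/(t - 8) + Q/(t + 10). P = 10/(8 + 10) = 5/9, Q = 10/(-10 - 8) = -5/9
Result: (5/9)/(t - 8) - (5/9)/(t + 10)


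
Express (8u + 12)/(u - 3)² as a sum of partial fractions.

(8u + 12) = α(u - 3) + β. At u = 3: β = 8·3 + 12 = 36. Coeff of u: α = 8
Result: 8/(u - 3) + 36/(u - 3)²


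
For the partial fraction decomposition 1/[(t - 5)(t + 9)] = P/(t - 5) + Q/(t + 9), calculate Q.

Cover-up at t = -9: Q = 1/(-9 - 5) = -1/14


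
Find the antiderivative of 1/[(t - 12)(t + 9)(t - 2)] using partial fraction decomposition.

Cover-up: α = 1/210, β = 1/231, γ = -1/110. Decomposition: (1/210)/(t - 12) + (1/231)/(t + 9) - (1/110)/(t - 2). Integrate each term: (1/210) ln|(t - 12)| + (1/231) ln|(t + 9)| - (1/110) ln|(t - 2)| + C


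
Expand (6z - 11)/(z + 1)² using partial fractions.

(6z - 11) = P(z + 1) + Q. At z = -1: Q = 6·(-1) - 11 = -17. Coeff of z: P = 6
Result: 6/(z + 1) - 17/(z + 1)²


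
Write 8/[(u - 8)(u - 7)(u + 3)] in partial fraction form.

Using cover-up method: P = 8/11, Q = -4/5, R = 4/55
Result: (8/11)/(u - 8) - (4/5)/(u - 7) + (4/55)/(u + 3)


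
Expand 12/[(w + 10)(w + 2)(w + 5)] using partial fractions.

Using cover-up method: A = 3/10, B = 1/2, C = -4/5
Result: (3/10)/(w + 10) + (1/2)/(w + 2) - (4/5)/(w + 5)


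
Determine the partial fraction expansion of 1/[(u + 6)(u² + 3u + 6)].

Cover-up at u = -6: α = 1/((-6)² + 3·(-6) + 6) = 1/24. Then β = -α = -1/24, γ = -α·(3 - 6) = 1/8
Result: (1/24)/(u + 6) - ((1/24)u - 1/8)/(u² + 3u + 6)


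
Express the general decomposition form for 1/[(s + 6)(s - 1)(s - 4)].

Three distinct linear factors: α/(s + 6) + β/(s - 1) + γ/(s - 4)


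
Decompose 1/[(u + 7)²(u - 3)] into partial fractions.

Cover-up at u=3: R = 1/(3 + 7)² = 1/100. Cover-up at u=-7: Q = 1/(-7 - 3) = -1/10. Comparing u² coeff: P = -R = -1/100
Result: (-1/100)/(u + 7) - (1/10)/(u + 7)² + (1/100)/(u - 3)


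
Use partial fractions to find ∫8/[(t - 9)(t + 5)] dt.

Decompose: 8/[(t - 9)(t + 5)] = (4/7)/(t - 9) - (4/7)/(t + 5). Integrate each term: (4/7) ln|(t - 9)| - (4/7) ln|(t + 5)| + C


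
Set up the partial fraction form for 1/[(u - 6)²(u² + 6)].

Repeated linear + quadratic: α/(u - 6) + β/(u - 6)² + (γu + δ)/(u² + 6)


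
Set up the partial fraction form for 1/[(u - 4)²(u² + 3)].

Repeated linear + quadratic: A/(u - 4) + B/(u - 4)² + (Cu + D)/(u² + 3)


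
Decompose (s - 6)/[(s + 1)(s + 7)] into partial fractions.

At s=-1: P = (1·(-1) - 6)/(-1 + 7) = -7/6. At s=-7: Q = (1·(-7) - 6)/(-7 + 1) = 13/6
Result: (-7/6)/(s + 1) + (13/6)/(s + 7)


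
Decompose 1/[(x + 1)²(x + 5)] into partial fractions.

Cover-up at x=-5: R = 1/(-5 + 1)² = 1/16. Cover-up at x=-1: Q = 1/(-1 + 5) = 1/4. Comparing x² coeff: P = -R = -1/16
Result: (-1/16)/(x + 1) + (1/4)/(x + 1)² + (1/16)/(x + 5)


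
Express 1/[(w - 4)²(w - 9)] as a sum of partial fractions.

Cover-up at w=9: C = 1/(9 - 4)² = 1/25. Cover-up at w=4: B = 1/(4 - 9) = -1/5. Comparing w² coeff: A = -C = -1/25
Result: (-1/25)/(w - 4) - (1/5)/(w - 4)² + (1/25)/(w - 9)


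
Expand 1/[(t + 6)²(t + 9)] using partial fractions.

Cover-up at t=-9: C = 1/(-9 + 6)² = 1/9. Cover-up at t=-6: B = 1/(-6 + 9) = 1/3. Comparing t² coeff: A = -C = -1/9
Result: (-1/9)/(t + 6) + (1/3)/(t + 6)² + (1/9)/(t + 9)


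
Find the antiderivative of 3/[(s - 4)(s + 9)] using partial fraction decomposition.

Decompose: 3/[(s - 4)(s + 9)] = (3/13)/(s - 4) - (3/13)/(s + 9). Integrate each term: (3/13) ln|(s - 4)| - (3/13) ln|(s + 9)| + C


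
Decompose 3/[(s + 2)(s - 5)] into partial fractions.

3/(s + 2)(s - 5) = A/(s + 2) + B/(s - 5). A = 3/(-2 - 5) = -3/7, B = 3/(5 + 2) = 3/7
Result: (-3/7)/(s + 2) + (3/7)/(s - 5)


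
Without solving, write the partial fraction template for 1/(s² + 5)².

Repeated quadratic factor: (αs + β)/(s² + 5) + (γs + δ)/(s² + 5)²


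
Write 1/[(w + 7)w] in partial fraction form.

1/(w + 7)w = P/(w + 7) + Q/w. P = 1/(-7 - 0) = -1/7, Q = 1/(0 + 7) = 1/7
Result: (-1/7)/(w + 7) + (1/7)/w


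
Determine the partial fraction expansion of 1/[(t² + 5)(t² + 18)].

Coefficient matching gives P = R = 0, Q = 1/(18-5) = 1/13, S = -Q = -1/13
Result: (1/13)/(t² + 5) - (1/13)/(t² + 18)


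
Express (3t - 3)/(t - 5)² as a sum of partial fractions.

(3t - 3) = α(t - 5) + β. At t = 5: β = 3·5 - 3 = 12. Coeff of t: α = 3
Result: 3/(t - 5) + 12/(t - 5)²


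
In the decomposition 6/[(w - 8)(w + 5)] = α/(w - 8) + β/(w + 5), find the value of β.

Cover-up at w = -5: β = 6/(-5 - 8) = -6/13


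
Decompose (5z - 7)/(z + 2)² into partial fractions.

(5z - 7) = α(z + 2) + β. At z = -2: β = 5·(-2) - 7 = -17. Coeff of z: α = 5
Result: 5/(z + 2) - 17/(z + 2)²


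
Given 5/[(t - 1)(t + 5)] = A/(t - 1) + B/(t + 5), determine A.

Cover-up at t = 1: A = 5/(1 + 5) = 5/6


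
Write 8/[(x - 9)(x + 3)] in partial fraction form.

8/(x - 9)(x + 3) = A/(x - 9) + B/(x + 3). A = 8/(9 + 3) = 2/3, B = 8/(-3 - 9) = -2/3
Result: (2/3)/(x - 9) - (2/3)/(x + 3)


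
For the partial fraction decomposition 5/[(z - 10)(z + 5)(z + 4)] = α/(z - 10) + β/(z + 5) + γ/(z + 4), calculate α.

Cover-up at z = 10: α = 5/[(10 + 5)(10 + 4)] = 5/[(15)(14)] = 5/210 = 1/42


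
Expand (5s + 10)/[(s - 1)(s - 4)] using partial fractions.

At s=1: P = (5·1 + 10)/(1 - 4) = -5. At s=4: Q = (5·4 + 10)/(4 - 1) = 10
Result: -5/(s - 1) + 10/(s - 4)


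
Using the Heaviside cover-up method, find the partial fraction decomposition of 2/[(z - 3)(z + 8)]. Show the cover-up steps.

Cover (z - 3): set z=3, get α = 2/(3 + 8) = 2/11. Cover (z + 8): set z=-8, get β = 2/(-8 - 3) = -2/11.
Result: (2/11)/(z - 3) - (2/11)/(z + 8)


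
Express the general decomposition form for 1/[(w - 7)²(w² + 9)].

Repeated linear + quadratic: A/(w - 7) + B/(w - 7)² + (Cw + D)/(w² + 9)


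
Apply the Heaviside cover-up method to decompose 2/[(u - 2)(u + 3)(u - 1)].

Cover (u - 2), u=2: P = 2/[(2 + 3)(2 - 1)] = 2/5. Cover (u + 3), u=-3: Q = 2/[(-3 - 2)(-3 - 1)] = 1/10. Cover (u - 1), u=1: R = 2/[(1 - 2)(1 + 3)] = -1/2.
Result: (2/5)/(u - 2) + (1/10)/(u + 3) - (1/2)/(u - 1)


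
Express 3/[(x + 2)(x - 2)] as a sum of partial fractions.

3/(x + 2)(x - 2) = α/(x + 2) + β/(x - 2). α = 3/(-2 - 2) = -3/4, β = 3/(2 + 2) = 3/4
Result: (-3/4)/(x + 2) + (3/4)/(x - 2)


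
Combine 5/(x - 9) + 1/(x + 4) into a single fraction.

Common denominator (x - 9)(x + 4). Numerator: 5(x + 4) + 1(x - 9) = (5x + 20) + (x - 9) = 6x + 11
Result: (6x + 11)/[(x - 9)(x + 4)]


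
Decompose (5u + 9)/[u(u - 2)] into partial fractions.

At u=0: A = (5·0 + 9)/(0 - 2) = -9/2. At u=2: B = (5·2 + 9)/(2 - 0) = 19/2
Result: (-9/2)/u + (19/2)/(u - 2)


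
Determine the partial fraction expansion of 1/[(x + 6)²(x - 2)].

Cover-up at x=2: C = 1/(2 + 6)² = 1/64. Cover-up at x=-6: B = 1/(-6 - 2) = -1/8. Comparing x² coeff: A = -C = -1/64
Result: (-1/64)/(x + 6) - (1/8)/(x + 6)² + (1/64)/(x - 2)


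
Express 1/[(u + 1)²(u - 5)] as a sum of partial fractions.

Cover-up at u=5: γ = 1/(5 + 1)² = 1/36. Cover-up at u=-1: β = 1/(-1 - 5) = -1/6. Comparing u² coeff: α = -γ = -1/36
Result: (-1/36)/(u + 1) - (1/6)/(u + 1)² + (1/36)/(u - 5)


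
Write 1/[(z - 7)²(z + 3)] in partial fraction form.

Cover-up at z=-3: γ = 1/(-3 - 7)² = 1/100. Cover-up at z=7: β = 1/(7 + 3) = 1/10. Comparing z² coeff: α = -γ = -1/100
Result: (-1/100)/(z - 7) + (1/10)/(z - 7)² + (1/100)/(z + 3)


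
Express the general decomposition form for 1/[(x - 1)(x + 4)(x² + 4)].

Two linear + quadratic: A/(x - 1) + B/(x + 4) + (Cx + D)/(x² + 4)


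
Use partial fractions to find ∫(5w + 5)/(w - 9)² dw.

Decompose: P = 5, Q = 5·9 + 5 = 50, so (5w + 5)/(w - 9)² = 5/(w - 9) + 50/(w - 9)². Integrate: ∫ P/(w - 9) dw = 5 ln|(w - 9)|; ∫ Q/(w - 9)² dw = -50/(w - 9). Sum: 5 ln|(w - 9)| - 50/(w - 9) + C


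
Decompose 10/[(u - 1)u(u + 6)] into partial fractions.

Using cover-up method: P = 10/7, Q = -5/3, R = 5/21
Result: (10/7)/(u - 1) - (5/3)/u + (5/21)/(u + 6)


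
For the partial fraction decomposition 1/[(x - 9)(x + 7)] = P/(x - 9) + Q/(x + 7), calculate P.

Cover-up at x = 9: P = 1/(9 + 7) = 1/16


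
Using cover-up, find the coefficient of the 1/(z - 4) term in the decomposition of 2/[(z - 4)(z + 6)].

Cover (z - 4), set z=4: 2/((z + 6) at z=4) = 2/(10) = 1/5


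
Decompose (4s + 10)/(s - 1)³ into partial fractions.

(4s + 10) = P(s - 1)² + Q(s - 1) + R. At s = 1: R = 4·1 + 10 = 14. Coefficients: P = 0, Q = 4
Result: 4/(s - 1)² + 14/(s - 1)³


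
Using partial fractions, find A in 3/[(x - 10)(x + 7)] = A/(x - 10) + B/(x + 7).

Cover-up at x = 10: A = 3/(10 + 7) = 3/17


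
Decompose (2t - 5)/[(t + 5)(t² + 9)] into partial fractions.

At t=-5: α = (2·(-5) - 5)/((-5)² + 9) = -15/34. β = -α = 15/34, γ = 2 - (-5)·α = -7/34
Result: (-15/34)/(t + 5) + ((15/34)t - 7/34)/(t² + 9)


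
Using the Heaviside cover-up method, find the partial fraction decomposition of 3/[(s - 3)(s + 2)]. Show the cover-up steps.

Cover (s - 3): set s=3, get α = 3/(3 + 2) = 3/5. Cover (s + 2): set s=-2, get β = 3/(-2 - 3) = -3/5.
Result: (3/5)/(s - 3) - (3/5)/(s + 2)


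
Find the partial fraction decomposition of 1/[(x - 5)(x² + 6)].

Cover-up at x = 5: α = 1/(5² + 6) = 1/31. Then β = -α = -1/31, γ = -α·(0 + 5) = -5/31
Result: (1/31)/(x - 5) - ((1/31)x + 5/31)/(x² + 6)


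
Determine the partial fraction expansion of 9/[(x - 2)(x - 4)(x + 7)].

Using cover-up method: α = -1/2, β = 9/22, γ = 1/11
Result: (-1/2)/(x - 2) + (9/22)/(x - 4) + (1/11)/(x + 7)


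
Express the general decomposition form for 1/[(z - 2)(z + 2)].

Distinct linear factors: A/(z - 2) + B/(z + 2)


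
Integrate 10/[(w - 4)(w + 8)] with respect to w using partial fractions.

Decompose: 10/[(w - 4)(w + 8)] = (5/6)/(w - 4) - (5/6)/(w + 8). Integrate each term: (5/6) ln|(w - 4)| - (5/6) ln|(w + 8)| + C


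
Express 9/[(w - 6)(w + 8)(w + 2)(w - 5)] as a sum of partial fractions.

Using Heaviside cover-up: (9/112)/(w - 6) - (3/364)/(w + 8) + (3/112)/(w + 2) - (9/91)/(w - 5)


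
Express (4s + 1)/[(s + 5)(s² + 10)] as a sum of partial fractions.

At s=-5: A = (4·(-5) + 1)/((-5)² + 10) = -19/35. B = -A = 19/35, C = 4 - (-5)·A = 9/7
Result: (-19/35)/(s + 5) + ((19/35)s + 9/7)/(s² + 10)


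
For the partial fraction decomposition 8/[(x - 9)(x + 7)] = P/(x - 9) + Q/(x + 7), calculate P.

Cover-up at x = 9: P = 8/(9 + 7) = 8/16 = 1/2


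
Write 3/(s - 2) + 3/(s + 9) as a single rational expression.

Common denominator (s - 2)(s + 9). Numerator: 3(s + 9) + 3(s - 2) = (3s + 27) + (3s - 6) = 6s + 21
Result: (6s + 21)/[(s - 2)(s + 9)]


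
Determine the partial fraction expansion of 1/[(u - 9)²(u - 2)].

Cover-up at u=2: R = 1/(2 - 9)² = 1/49. Cover-up at u=9: Q = 1/(9 - 2) = 1/7. Comparing u² coeff: P = -R = -1/49
Result: (-1/49)/(u - 9) + (1/7)/(u - 9)² + (1/49)/(u - 2)


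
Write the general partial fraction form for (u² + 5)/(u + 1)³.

Repeated linear factor (power 3): A/(u + 1) + B/(u + 1)² + C/(u + 1)³


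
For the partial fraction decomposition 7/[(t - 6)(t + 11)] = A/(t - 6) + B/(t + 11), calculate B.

Cover-up at t = -11: B = 7/(-11 - 6) = -7/17


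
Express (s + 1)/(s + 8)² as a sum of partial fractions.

(s + 1) = P(s + 8) + Q. At s = -8: Q = 1·(-8) + 1 = -7. Coeff of s: P = 1
Result: 1/(s + 8) - 7/(s + 8)²


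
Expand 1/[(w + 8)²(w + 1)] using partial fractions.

Cover-up at w=-1: C = 1/(-1 + 8)² = 1/49. Cover-up at w=-8: B = 1/(-8 + 1) = -1/7. Comparing w² coeff: A = -C = -1/49
Result: (-1/49)/(w + 8) - (1/7)/(w + 8)² + (1/49)/(w + 1)


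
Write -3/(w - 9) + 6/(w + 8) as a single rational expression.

Common denominator (w - 9)(w + 8). Numerator: -3(w + 8) + 6(w - 9) = (-3w - 24) + (6w - 54) = 3w - 78
Result: (3w - 78)/[(w - 9)(w + 8)]


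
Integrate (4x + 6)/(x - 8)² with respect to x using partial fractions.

Decompose: P = 4, Q = 4·8 + 6 = 38, so (4x + 6)/(x - 8)² = 4/(x - 8) + 38/(x - 8)². Integrate: ∫ P/(x - 8) dx = 4 ln|(x - 8)|; ∫ Q/(x - 8)² dx = -38/(x - 8). Sum: 4 ln|(x - 8)| - 38/(x - 8) + C


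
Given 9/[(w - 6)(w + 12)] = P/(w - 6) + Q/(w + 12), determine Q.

Cover-up at w = -12: Q = 9/(-12 - 6) = -9/18 = -1/2


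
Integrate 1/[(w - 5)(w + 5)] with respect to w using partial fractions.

Decompose: 1/[(w - 5)(w + 5)] = (1/10)/(w - 5) - (1/10)/(w + 5). Integrate each term: (1/10) ln|(w - 5)| - (1/10) ln|(w + 5)| + C
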